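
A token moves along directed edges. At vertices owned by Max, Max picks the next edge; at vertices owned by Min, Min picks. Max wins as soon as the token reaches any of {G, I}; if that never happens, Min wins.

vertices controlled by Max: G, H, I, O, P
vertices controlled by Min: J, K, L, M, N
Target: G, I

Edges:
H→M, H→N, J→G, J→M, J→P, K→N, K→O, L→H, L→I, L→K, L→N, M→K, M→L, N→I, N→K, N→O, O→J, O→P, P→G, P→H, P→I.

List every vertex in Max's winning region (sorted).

A0 = {G, I}
A1: add {P} — P (Max) has P→G.
A2: add {O} — O (Max) has O→P.
A3 = A2; e.g. H (Max) has no edge into A2. Fixed point.
Max's winning region = {G, I, O, P}.

G, I, O, P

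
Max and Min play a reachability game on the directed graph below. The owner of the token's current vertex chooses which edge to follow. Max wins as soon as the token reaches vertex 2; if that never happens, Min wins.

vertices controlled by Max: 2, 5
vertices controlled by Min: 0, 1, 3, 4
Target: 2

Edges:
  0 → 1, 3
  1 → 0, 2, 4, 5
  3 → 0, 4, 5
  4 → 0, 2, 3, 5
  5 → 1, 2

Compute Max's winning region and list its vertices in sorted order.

A0 = {2}
A1: add {5} — 5 (Max) has 5→2.
A2 = A1; e.g. 0 (Min) can still go to 1. Fixed point.
Max's winning region = {2, 5}.

2, 5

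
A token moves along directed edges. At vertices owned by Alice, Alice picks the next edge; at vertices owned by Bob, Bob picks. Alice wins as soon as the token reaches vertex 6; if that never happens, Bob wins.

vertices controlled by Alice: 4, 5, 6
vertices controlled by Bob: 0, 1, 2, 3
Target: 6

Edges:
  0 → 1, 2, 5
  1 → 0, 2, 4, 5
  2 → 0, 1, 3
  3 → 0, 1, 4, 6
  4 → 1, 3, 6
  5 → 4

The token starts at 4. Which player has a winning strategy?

A0 = {6}
A1: add {4} — 4 (Alice) has 4→6.
4 ∈ A1, so Alice can force the target.

Alice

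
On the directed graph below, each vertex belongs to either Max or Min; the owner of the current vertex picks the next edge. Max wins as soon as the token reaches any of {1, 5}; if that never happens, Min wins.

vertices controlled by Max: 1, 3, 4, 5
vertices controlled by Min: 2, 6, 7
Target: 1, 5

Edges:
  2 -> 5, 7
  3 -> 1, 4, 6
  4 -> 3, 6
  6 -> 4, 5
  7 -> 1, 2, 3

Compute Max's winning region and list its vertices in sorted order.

A0 = {1, 5}
A1: add {3} — 3 (Max) has 3→1.
A2: add {4} — 4 (Max) has 4→3.
A3: add {6} — 6 (Min): all of {4, 5} already in.
A4 = A3; e.g. 2 (Min) can still go to 7. Fixed point.
Max's winning region = {1, 3, 4, 5, 6}.

1, 3, 4, 5, 6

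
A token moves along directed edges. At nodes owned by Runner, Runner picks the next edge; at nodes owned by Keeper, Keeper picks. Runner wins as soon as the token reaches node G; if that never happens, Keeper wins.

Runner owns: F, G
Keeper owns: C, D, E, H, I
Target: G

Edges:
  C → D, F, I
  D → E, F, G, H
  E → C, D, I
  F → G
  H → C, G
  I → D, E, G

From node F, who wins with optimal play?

Runner

A0 = {G}
A1: add {F} — F (Runner) has F→G.
A2 = A1; e.g. C (Keeper) can still go to D. Fixed point.
F ∈ A1, so Runner can force the target.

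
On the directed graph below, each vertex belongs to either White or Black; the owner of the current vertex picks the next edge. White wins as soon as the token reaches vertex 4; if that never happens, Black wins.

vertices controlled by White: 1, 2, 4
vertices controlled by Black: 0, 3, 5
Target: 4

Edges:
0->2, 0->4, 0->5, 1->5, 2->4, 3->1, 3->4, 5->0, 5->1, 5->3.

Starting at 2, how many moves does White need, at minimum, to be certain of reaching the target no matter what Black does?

1

A0 = {4}
A1: add {2} — 2 (White) has 2→4.
A2 = A1; e.g. 0 (Black) can still go to 5. Fixed point.
2 enters the attractor at level 1, so White can force the target in 1 move from there.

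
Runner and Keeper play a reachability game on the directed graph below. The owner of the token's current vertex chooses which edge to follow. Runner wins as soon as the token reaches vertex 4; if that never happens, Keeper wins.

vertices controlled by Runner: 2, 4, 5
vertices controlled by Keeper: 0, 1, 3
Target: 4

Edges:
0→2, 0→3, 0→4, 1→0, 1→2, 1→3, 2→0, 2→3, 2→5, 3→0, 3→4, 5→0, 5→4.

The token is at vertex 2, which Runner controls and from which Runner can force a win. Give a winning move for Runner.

5

A0 = {4}
A1: add {5} — 5 (Runner) has 5→4.
A2: add {2} — 2 (Runner) has 2→5.
A3 = A2; e.g. 0 (Keeper) can still go to 3. Fixed point.
From 2, successor 5 is in the attractor (rank 1); the other successors 0, 3 are not.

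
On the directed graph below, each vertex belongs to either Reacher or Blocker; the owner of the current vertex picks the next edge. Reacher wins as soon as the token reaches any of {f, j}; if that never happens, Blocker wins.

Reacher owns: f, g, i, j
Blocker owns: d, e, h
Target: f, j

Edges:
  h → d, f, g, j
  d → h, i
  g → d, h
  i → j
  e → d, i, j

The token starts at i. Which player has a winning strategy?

A0 = {f, j}
A1: add {i} — i (Reacher) has i→j.
A2 = A1; e.g. d (Blocker) can still go to h. Fixed point.
i ∈ A1, so Reacher can force the target.

Reacher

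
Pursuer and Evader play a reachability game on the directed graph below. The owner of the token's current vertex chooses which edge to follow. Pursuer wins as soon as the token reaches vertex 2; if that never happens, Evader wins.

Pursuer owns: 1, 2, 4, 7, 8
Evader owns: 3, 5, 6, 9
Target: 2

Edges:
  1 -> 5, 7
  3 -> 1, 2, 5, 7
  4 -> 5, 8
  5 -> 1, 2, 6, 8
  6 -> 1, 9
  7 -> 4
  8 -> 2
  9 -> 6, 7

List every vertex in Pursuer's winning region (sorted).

1, 2, 4, 7, 8

A0 = {2}
A1: add {8} — 8 (Pursuer) has 8→2.
A2: add {4} — 4 (Pursuer) has 4→8.
A3: add {7} — 7 (Pursuer) has 7→4.
A4: add {1} — 1 (Pursuer) has 1→7.
A5 = A4; e.g. 3 (Evader) can still go to 5. Fixed point.
Pursuer's winning region = {1, 2, 4, 7, 8}.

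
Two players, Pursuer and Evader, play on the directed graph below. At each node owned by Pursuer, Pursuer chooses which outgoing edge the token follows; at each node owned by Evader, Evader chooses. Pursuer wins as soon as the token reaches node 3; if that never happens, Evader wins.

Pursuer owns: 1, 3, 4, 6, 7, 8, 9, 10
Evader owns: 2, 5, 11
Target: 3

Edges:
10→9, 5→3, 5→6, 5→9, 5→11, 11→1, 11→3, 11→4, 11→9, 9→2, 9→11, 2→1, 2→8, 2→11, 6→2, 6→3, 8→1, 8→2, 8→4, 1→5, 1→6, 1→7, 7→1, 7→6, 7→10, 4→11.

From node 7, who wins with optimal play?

A0 = {3}
A1: add {6} — 6 (Pursuer) has 6→3.
A2: add {1, 7} — 1 (Pursuer) has 1→6; 7 (Pursuer) has 7→6.
7 ∈ A2, so Pursuer can force the target.

Pursuer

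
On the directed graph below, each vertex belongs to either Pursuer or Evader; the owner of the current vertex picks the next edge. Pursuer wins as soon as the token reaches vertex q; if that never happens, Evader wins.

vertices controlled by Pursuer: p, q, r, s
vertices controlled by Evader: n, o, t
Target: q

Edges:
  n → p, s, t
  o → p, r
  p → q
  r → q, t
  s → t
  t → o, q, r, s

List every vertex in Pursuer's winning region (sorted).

A0 = {q}
A1: add {p, r} — p (Pursuer) has p→q; r (Pursuer) has r→q.
A2: add {o} — o (Evader): all of {p, r} already in.
A3 = A2; e.g. n (Evader) can still go to s. Fixed point.
Pursuer's winning region = {o, p, q, r}.

o, p, q, r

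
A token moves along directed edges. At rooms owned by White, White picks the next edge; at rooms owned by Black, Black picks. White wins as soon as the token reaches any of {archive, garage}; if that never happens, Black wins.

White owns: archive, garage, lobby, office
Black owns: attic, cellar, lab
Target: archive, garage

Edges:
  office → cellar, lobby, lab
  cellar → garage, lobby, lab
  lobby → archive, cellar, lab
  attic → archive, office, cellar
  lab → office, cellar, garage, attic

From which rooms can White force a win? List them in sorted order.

A0 = {archive, garage}
A1: add {lobby} — lobby (White) has lobby→archive.
A2: add {office} — office (White) has office→lobby.
A3 = A2; e.g. cellar (Black) can still go to lab. Fixed point.
White's winning region = {archive, garage, lobby, office}.

archive, garage, lobby, office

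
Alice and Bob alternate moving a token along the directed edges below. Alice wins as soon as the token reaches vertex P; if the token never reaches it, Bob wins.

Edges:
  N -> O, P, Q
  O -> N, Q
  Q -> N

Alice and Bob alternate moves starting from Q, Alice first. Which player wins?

Track states (vertex, player-to-move).
A0 = {(P,Alice), (P,Bob)}
A1: add {(N,Alice)}.
A2: add {(Q,Bob)}.
A3: add {(O,Alice)}.
A4 = A3; e.g. (N,Bob) stays out. (Q,Alice) never enters ⇒ Bob avoids the target.

Bob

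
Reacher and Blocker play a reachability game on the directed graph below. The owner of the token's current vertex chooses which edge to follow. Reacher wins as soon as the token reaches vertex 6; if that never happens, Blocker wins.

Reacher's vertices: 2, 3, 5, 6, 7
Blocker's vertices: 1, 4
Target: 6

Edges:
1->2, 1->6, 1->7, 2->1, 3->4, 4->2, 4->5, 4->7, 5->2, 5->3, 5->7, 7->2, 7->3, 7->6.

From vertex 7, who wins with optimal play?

A0 = {6}
A1: add {7} — 7 (Reacher) has 7→6.
7 ∈ A1, so Reacher can force the target.

Reacher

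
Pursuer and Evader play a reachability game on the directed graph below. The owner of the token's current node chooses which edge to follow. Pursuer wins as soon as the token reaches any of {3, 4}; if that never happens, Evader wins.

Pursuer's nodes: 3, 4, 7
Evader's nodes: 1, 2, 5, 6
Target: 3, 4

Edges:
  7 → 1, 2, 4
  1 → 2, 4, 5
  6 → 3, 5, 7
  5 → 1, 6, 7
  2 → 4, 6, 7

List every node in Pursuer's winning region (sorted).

A0 = {3, 4}
A1: add {7} — 7 (Pursuer) has 7→4.
A2 = A1; e.g. 1 (Evader) can still go to 2. Fixed point.
Pursuer's winning region = {3, 4, 7}.

3, 4, 7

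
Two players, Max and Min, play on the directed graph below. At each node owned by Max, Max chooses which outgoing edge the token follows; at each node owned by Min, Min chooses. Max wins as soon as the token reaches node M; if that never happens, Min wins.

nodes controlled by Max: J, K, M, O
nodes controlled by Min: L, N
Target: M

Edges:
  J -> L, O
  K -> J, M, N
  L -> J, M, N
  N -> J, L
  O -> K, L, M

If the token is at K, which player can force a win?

Max

A0 = {M}
A1: add {K, O} — K (Max) has K→M; O (Max) has O→M.
K ∈ A1, so Max can force the target.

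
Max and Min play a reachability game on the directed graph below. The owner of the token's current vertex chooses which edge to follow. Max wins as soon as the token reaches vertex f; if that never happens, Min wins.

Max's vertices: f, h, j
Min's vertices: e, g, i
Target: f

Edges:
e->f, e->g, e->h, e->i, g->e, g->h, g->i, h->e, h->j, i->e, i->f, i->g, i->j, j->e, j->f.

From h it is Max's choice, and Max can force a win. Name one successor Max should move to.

j

A0 = {f}
A1: add {j} — j (Max) has j→f.
A2: add {h} — h (Max) has h→j.
A3 = A2; e.g. e (Min) can still go to g. Fixed point.
From h, successor j is in the attractor (rank 1); the other successor e is not.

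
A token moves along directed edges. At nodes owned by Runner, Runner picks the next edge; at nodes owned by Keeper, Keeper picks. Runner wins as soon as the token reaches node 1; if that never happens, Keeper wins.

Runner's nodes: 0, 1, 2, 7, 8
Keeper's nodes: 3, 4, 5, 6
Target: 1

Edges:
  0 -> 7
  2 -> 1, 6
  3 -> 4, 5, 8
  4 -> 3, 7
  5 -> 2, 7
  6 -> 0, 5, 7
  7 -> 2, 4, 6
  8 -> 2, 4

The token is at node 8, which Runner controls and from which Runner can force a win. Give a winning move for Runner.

A0 = {1}
A1: add {2} — 2 (Runner) has 2→1.
A2: add {7, 8} — 7 (Runner) has 7→2; 8 (Runner) has 8→2.
A3: add {0, 5} — 0 (Runner) has 0→7; 5 (Keeper): all of {2, 7} already in.
A4: add {6} — 6 (Keeper): all of {0, 5, 7} already in.
A5 = A4; e.g. 3 (Keeper) can still go to 4. Fixed point.
From 8, successor 2 is in the attractor (rank 1); the other successor 4 is not.

2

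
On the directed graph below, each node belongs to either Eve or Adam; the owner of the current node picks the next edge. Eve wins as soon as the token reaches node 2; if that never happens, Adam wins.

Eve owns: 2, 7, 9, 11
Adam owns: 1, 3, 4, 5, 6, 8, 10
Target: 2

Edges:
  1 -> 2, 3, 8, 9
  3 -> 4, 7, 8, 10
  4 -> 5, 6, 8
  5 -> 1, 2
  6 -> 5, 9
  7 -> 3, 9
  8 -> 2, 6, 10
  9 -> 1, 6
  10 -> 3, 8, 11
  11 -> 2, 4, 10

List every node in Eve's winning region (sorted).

2, 11

A0 = {2}
A1: add {11} — 11 (Eve) has 11→2.
A2 = A1; e.g. 1 (Adam) can still go to 3. Fixed point.
Eve's winning region = {2, 11}.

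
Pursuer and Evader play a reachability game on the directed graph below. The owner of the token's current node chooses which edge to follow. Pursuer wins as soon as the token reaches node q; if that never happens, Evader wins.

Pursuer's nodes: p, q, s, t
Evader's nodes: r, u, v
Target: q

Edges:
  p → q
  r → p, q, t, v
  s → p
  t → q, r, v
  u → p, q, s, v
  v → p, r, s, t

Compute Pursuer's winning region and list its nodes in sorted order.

p, q, s, t

A0 = {q}
A1: add {p, t} — p (Pursuer) has p→q; t (Pursuer) has t→q.
A2: add {s} — s (Pursuer) has s→p.
A3 = A2; e.g. r (Evader) can still go to v. Fixed point.
Pursuer's winning region = {p, q, s, t}.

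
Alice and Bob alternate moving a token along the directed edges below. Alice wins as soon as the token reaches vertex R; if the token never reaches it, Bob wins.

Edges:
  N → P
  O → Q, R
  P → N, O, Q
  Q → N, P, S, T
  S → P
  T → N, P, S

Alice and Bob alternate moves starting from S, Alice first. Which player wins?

Track states (vertex, player-to-move).
A0 = {(R,Alice), (R,Bob)}
A1: add {(O,Alice)}.
A2 = A1; e.g. (N,Alice) stays out. (S,Alice) never enters ⇒ Bob avoids the target.

Bob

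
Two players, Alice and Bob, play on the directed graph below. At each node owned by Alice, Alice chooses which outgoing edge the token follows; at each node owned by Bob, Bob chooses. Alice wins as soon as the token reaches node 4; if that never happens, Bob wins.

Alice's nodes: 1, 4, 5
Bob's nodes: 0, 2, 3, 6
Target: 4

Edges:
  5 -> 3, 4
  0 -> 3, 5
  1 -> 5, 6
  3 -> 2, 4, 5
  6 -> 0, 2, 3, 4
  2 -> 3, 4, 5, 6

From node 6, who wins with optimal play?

A0 = {4}
A1: add {5} — 5 (Alice) has 5→4.
A2: add {1} — 1 (Alice) has 1→5.
A3 = A2; e.g. 0 (Bob) can still go to 3. Fixed point.
6 never enters the attractor, so Bob can avoid the target forever.

Bob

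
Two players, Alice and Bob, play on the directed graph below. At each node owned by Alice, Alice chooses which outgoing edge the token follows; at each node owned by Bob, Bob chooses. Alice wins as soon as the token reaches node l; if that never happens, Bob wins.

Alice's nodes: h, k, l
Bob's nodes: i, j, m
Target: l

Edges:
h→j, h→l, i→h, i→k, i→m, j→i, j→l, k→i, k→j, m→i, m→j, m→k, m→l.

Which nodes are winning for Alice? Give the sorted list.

h, l

A0 = {l}
A1: add {h} — h (Alice) has h→l.
A2 = A1; e.g. i (Bob) can still go to k. Fixed point.
Alice's winning region = {h, l}.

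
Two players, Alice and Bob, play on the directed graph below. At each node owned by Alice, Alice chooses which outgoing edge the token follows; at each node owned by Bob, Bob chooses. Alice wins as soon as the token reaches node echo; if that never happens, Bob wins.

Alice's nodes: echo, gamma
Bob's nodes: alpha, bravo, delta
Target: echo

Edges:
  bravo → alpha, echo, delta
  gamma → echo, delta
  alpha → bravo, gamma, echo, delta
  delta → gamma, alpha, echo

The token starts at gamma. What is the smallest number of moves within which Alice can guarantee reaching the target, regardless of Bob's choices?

1

A0 = {echo}
A1: add {gamma} — gamma (Alice) has gamma→echo.
A2 = A1; e.g. bravo (Bob) can still go to alpha. Fixed point.
gamma enters the attractor at level 1, so Alice can force the target in 1 move from there.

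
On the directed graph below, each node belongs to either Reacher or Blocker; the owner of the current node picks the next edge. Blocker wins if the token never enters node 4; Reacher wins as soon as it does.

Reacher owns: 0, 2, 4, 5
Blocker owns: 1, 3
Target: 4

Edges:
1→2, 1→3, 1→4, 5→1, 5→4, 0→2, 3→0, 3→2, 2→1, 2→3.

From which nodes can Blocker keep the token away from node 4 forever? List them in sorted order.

A0 = {4}
A1: add {5} — 5 (Reacher) has 5→4.
A2 = A1; e.g. 0 (Reacher) has no edge into A1. Fixed point.
Reacher's attractor = {4, 5}; Blocker avoids the target exactly from the complement.

0, 1, 2, 3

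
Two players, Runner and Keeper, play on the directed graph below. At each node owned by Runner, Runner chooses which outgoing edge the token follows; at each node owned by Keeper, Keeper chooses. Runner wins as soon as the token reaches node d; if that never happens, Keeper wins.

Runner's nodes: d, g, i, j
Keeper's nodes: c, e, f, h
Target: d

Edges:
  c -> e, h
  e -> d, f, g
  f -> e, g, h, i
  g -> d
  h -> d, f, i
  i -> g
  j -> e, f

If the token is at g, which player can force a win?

Runner

A0 = {d}
A1: add {g} — g (Runner) has g→d.
g ∈ A1, so Runner can force the target.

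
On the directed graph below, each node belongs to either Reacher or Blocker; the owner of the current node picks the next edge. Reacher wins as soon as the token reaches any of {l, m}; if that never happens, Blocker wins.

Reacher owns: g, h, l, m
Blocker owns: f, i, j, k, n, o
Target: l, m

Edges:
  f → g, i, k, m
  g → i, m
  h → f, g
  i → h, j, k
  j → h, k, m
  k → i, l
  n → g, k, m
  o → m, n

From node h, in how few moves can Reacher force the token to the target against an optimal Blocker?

2

A0 = {l, m}
A1: add {g} — g (Reacher) has g→m.
A2: add {h} — h (Reacher) has h→g.
A3 = A2; e.g. f (Blocker) can still go to i. Fixed point.
h enters the attractor at level 2, so Reacher can force the target in 2 moves from there.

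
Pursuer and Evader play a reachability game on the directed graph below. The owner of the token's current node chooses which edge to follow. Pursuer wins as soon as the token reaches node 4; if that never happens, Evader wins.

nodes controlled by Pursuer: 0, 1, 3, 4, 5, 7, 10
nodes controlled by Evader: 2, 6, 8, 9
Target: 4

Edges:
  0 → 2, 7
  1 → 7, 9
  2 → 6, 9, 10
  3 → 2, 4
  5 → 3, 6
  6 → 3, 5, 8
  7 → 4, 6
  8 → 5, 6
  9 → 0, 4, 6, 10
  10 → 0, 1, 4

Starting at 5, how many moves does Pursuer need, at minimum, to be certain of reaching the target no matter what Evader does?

2

A0 = {4}
A1: add {3, 7, 10} — 3 (Pursuer) has 3→4; 7 (Pursuer) has 7→4; 10 (Pursuer) has 10→4.
A2: add {0, 1, 5} — 0 (Pursuer) has 0→7; 1 (Pursuer) has 1→7; 5 (Pursuer) has 5→3.
A3 = A2; e.g. 2 (Evader) can still go to 6. Fixed point.
5 enters the attractor at level 2, so Pursuer can force the target in 2 moves from there.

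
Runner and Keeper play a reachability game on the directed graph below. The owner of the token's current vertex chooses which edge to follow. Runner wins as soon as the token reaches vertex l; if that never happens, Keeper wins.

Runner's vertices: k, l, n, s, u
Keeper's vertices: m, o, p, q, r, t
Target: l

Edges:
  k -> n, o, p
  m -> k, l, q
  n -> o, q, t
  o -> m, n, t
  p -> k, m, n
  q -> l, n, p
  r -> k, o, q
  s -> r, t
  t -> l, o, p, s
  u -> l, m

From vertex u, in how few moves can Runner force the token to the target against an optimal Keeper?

1

A0 = {l}
A1: add {u} — u (Runner) has u→l.
A2 = A1; e.g. k (Runner) has no edge into A1. Fixed point.
u enters the attractor at level 1, so Runner can force the target in 1 move from there.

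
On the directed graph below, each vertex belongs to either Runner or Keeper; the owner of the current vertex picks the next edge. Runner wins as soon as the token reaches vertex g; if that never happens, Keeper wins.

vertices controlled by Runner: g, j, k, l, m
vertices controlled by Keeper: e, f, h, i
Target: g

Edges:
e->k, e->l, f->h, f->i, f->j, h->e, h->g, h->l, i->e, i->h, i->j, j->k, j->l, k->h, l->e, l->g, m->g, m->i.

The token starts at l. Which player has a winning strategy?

Runner

A0 = {g}
A1: add {l, m} — l (Runner) has l→g; m (Runner) has m→g.
l ∈ A1, so Runner can force the target.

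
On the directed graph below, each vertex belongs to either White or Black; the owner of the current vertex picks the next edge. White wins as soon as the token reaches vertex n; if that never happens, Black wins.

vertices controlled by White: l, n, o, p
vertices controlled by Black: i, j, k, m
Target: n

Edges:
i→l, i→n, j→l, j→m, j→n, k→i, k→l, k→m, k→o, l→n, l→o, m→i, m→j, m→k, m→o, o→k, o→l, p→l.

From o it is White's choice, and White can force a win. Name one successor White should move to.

l

A0 = {n}
A1: add {l} — l (White) has l→n.
A2: add {i, o, p} — i (Black): all of {l, n} already in; o (White) has o→l; p (White) has p→l.
A3 = A2; e.g. j (Black) can still go to m. Fixed point.
From o, successor l is in the attractor (rank 1); the other successor k is not.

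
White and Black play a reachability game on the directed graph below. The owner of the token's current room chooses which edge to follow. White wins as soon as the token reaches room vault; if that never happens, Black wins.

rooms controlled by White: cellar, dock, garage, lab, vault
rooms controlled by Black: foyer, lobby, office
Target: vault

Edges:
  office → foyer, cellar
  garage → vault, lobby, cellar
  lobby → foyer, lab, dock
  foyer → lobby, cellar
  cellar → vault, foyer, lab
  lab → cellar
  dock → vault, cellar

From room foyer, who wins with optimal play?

Black

A0 = {vault}
A1: add {cellar, dock, garage} — garage (White) has garage→vault; cellar (White) has cellar→vault; dock (White) has dock→vault.
A2: add {lab} — lab (White) has lab→cellar.
A3 = A2; e.g. office (Black) can still go to foyer. Fixed point.
foyer never enters the attractor, so Black can avoid the target forever.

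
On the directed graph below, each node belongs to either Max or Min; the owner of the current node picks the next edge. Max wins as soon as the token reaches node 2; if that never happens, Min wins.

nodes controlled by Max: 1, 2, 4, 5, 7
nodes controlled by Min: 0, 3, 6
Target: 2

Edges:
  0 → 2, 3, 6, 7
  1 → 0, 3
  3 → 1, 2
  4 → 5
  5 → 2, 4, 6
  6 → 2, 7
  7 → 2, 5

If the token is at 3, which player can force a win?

Min

A0 = {2}
A1: add {5, 7} — 5 (Max) has 5→2; 7 (Max) has 7→2.
A2: add {4, 6} — 4 (Max) has 4→5; 6 (Min): all of {2, 7} already in.
A3 = A2; e.g. 0 (Min) can still go to 3. Fixed point.
3 never enters the attractor, so Min can avoid the target forever.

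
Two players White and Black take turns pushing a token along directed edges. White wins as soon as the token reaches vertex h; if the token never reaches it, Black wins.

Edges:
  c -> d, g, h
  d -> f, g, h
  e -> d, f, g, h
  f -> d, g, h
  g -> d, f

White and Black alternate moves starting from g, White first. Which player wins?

Track states (vertex, player-to-move).
A0 = {(h,White), (h,Black)}
A1: add {(c,White), (d,White), (e,White), (f,White)}.
A2: add {(g,Black)}.
A3 = A2; e.g. (c,Black) stays out. (g,White) never enters ⇒ Black avoids the target.

Black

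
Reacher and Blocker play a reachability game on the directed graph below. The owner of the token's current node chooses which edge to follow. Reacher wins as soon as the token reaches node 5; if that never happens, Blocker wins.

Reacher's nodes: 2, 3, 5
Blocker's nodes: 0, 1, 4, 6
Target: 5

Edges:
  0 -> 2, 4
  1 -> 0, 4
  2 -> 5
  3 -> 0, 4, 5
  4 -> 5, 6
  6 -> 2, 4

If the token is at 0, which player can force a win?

Blocker

A0 = {5}
A1: add {2, 3} — 2 (Reacher) has 2→5; 3 (Reacher) has 3→5.
A2 = A1; e.g. 0 (Blocker) can still go to 4. Fixed point.
0 never enters the attractor, so Blocker can avoid the target forever.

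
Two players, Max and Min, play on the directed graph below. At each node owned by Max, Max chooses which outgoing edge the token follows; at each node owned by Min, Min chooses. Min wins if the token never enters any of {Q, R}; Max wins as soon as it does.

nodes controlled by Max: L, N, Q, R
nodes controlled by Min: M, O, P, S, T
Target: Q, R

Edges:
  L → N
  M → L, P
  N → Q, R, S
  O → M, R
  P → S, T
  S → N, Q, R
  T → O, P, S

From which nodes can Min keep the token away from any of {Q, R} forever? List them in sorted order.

A0 = {Q, R}
A1: add {N} — N (Max) has N→Q.
A2: add {L, S} — L (Max) has L→N; S (Min): all of {N, Q, R} already in.
A3 = A2; e.g. M (Min) can still go to P. Fixed point.
Max's attractor = {L, N, Q, R, S}; Min avoids the target exactly from the complement.

M, O, P, T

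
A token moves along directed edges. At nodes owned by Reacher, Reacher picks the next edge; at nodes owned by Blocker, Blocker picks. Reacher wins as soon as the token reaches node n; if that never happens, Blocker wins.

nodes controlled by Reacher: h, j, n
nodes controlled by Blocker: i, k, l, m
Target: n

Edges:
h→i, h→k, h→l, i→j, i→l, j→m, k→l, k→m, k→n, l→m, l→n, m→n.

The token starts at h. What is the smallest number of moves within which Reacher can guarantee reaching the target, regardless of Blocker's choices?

A0 = {n}
A1: add {m} — m (Blocker): all of {n} already in.
A2: add {j, l} — j (Reacher) has j→m; l (Blocker): all of {m, n} already in.
A3: add {h, i, k} — h (Reacher) has h→l; i (Blocker): all of {j, l} already in; k (Blocker): all of {l, m, n} already in.
A3 = all vertices. Fixed point.
h enters the attractor at level 3, so Reacher can force the target in 3 moves from there.

3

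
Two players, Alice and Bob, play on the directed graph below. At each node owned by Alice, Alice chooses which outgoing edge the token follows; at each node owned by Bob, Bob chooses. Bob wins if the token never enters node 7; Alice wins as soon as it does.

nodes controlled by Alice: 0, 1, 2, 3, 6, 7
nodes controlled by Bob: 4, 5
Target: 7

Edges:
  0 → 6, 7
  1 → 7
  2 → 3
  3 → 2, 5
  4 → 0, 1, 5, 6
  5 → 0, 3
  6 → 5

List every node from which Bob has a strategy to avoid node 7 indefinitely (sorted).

A0 = {7}
A1: add {0, 1} — 0 (Alice) has 0→7; 1 (Alice) has 1→7.
A2 = A1; e.g. 2 (Alice) has no edge into A1. Fixed point.
Alice's attractor = {0, 1, 7}; Bob avoids the target exactly from the complement.

2, 3, 4, 5, 6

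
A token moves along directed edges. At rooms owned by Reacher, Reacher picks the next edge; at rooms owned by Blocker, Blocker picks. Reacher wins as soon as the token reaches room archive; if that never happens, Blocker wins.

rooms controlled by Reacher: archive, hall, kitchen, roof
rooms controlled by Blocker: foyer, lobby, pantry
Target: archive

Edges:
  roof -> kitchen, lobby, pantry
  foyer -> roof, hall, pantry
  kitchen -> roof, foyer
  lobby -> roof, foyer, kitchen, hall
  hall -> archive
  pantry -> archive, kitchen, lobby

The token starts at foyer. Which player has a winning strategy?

Blocker

A0 = {archive}
A1: add {hall} — hall (Reacher) has hall→archive.
A2 = A1; e.g. roof (Reacher) has no edge into A1. Fixed point.
foyer never enters the attractor, so Blocker can avoid the target forever.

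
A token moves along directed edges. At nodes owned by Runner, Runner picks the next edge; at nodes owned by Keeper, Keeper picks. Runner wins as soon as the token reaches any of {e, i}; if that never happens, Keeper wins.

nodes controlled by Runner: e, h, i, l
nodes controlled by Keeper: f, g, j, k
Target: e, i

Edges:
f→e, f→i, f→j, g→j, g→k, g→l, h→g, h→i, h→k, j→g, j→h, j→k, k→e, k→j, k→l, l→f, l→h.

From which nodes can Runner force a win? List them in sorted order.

e, h, i, l

A0 = {e, i}
A1: add {h} — h (Runner) has h→i.
A2: add {l} — l (Runner) has l→h.
A3 = A2; e.g. f (Keeper) can still go to j. Fixed point.
Runner's winning region = {e, h, i, l}.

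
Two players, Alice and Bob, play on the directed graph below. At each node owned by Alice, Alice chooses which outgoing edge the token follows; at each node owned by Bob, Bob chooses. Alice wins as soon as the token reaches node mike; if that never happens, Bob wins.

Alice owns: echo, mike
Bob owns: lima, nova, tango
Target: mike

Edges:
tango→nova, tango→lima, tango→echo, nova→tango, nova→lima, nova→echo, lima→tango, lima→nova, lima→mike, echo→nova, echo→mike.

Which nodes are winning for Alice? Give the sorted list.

A0 = {mike}
A1: add {echo} — echo (Alice) has echo→mike.
A2 = A1; e.g. tango (Bob) can still go to nova. Fixed point.
Alice's winning region = {echo, mike}.

echo, mike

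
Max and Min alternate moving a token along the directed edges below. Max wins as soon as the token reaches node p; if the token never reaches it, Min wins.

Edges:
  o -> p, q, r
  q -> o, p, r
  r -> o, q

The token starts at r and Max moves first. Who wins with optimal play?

Min

Track states (vertex, player-to-move).
A0 = {(p,Max), (p,Min)}
A1: add {(o,Max), (q,Max)}.
A2: add {(r,Min)}.
A3 = A2; e.g. (o,Min) stays out. (r,Max) never enters ⇒ Min avoids the target.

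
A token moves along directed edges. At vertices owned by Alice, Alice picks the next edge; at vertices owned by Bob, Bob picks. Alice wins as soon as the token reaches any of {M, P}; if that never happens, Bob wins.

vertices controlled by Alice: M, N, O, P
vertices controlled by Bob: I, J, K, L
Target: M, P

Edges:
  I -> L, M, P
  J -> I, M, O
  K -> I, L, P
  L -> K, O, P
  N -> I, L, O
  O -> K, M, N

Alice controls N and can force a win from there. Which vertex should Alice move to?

A0 = {M, P}
A1: add {O} — O (Alice) has O→M.
A2: add {N} — N (Alice) has N→O.
A3 = A2; e.g. I (Bob) can still go to L. Fixed point.
From N, successor O is in the attractor (rank 1); the other successors I, L are not.

O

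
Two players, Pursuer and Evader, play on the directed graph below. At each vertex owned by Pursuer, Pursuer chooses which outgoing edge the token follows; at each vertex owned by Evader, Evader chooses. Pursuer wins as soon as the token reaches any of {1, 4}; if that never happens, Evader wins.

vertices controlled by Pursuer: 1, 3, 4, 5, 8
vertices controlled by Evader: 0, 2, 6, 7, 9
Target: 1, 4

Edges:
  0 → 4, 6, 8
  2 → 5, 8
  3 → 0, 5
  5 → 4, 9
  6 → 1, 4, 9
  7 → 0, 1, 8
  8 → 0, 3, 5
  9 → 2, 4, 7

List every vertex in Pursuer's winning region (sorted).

A0 = {1, 4}
A1: add {5} — 5 (Pursuer) has 5→4.
A2: add {3, 8} — 3 (Pursuer) has 3→5; 8 (Pursuer) has 8→5.
A3: add {2} — 2 (Evader): all of {5, 8} already in.
A4 = A3; e.g. 0 (Evader) can still go to 6. Fixed point.
Pursuer's winning region = {1, 2, 3, 4, 5, 8}.

1, 2, 3, 4, 5, 8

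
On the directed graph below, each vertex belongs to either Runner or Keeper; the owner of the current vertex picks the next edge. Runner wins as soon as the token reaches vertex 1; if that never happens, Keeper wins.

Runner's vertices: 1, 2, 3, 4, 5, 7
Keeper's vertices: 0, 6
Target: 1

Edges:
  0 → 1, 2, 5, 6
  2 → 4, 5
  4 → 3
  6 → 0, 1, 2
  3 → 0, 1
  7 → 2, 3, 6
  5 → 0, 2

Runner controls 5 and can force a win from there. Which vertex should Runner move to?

A0 = {1}
A1: add {3} — 3 (Runner) has 3→1.
A2: add {4, 7} — 4 (Runner) has 4→3; 7 (Runner) has 7→3.
A3: add {2} — 2 (Runner) has 2→4.
A4: add {5} — 5 (Runner) has 5→2.
A5 = A4; e.g. 0 (Keeper) can still go to 6. Fixed point.
From 5, successor 2 is in the attractor (rank 3); the other successor 0 is not.

2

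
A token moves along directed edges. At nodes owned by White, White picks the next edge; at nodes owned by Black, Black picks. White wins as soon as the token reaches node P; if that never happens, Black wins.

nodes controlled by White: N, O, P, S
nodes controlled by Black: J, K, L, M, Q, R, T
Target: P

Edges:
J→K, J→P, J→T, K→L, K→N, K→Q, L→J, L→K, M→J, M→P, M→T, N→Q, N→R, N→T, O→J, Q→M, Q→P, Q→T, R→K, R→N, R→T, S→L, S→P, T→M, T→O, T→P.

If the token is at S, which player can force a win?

A0 = {P}
A1: add {S} — S (White) has S→P.
A2 = A1; e.g. J (Black) can still go to K. Fixed point.
S ∈ A1, so White can force the target.

White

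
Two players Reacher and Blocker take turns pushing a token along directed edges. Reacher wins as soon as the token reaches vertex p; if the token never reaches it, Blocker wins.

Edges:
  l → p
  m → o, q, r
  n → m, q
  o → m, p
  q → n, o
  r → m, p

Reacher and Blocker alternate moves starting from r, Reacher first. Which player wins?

Reacher

Track states (vertex, player-to-move).
A0 = {(p,Reacher), (p,Blocker)}
A1: add {(l,Reacher), (l,Blocker), (o,Reacher), (r,Reacher)}.
(r,Reacher) ∈ A1 ⇒ Reacher forces the target.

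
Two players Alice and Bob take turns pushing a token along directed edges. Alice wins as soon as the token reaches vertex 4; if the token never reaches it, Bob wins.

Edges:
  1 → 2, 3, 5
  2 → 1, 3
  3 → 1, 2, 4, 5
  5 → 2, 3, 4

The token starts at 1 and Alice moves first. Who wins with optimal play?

Track states (vertex, player-to-move).
A0 = {(4,Alice), (4,Bob)}
A1: add {(3,Alice), (5,Alice)}.
A2 = A1; e.g. (1,Alice) stays out. (1,Alice) never enters ⇒ Bob avoids the target.

Bob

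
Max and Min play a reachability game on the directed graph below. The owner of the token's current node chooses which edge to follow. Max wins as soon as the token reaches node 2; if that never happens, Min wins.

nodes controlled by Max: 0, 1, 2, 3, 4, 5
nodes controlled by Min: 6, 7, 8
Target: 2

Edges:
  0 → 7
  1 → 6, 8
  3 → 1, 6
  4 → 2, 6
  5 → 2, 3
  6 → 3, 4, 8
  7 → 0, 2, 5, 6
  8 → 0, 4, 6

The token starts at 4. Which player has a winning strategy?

A0 = {2}
A1: add {4, 5} — 4 (Max) has 4→2; 5 (Max) has 5→2.
A2 = A1; e.g. 0 (Max) has no edge into A1. Fixed point.
4 ∈ A1, so Max can force the target.

Max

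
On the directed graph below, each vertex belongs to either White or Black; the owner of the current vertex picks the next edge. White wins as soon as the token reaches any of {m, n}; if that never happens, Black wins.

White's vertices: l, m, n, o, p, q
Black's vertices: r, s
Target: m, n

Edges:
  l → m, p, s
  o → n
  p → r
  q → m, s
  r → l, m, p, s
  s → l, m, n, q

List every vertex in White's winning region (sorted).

l, m, n, o, q, s

A0 = {m, n}
A1: add {l, o, q} — l (White) has l→m; o (White) has o→n; q (White) has q→m.
A2: add {s} — s (Black): all of {l, m, n, q} already in.
A3 = A2; e.g. p (White) has no edge into A2. Fixed point.
White's winning region = {l, m, n, o, q, s}.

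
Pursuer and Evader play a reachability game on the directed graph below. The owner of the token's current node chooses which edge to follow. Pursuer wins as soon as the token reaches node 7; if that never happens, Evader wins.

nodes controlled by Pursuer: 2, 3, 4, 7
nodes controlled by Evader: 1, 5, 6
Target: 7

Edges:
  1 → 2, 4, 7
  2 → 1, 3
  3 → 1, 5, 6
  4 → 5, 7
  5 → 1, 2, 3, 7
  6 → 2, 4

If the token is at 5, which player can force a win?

A0 = {7}
A1: add {4} — 4 (Pursuer) has 4→7.
A2 = A1; e.g. 1 (Evader) can still go to 2. Fixed point.
5 never enters the attractor, so Evader can avoid the target forever.

Evader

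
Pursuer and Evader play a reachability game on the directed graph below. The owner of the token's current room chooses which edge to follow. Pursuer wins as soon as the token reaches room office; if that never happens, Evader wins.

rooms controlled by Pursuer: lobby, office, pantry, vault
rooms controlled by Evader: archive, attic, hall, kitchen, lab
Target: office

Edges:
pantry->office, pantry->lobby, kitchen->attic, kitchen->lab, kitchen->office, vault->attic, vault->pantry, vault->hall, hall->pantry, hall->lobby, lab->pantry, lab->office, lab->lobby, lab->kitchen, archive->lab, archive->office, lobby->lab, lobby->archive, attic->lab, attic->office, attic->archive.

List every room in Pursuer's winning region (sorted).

office, pantry, vault

A0 = {office}
A1: add {pantry} — pantry (Pursuer) has pantry→office.
A2: add {vault} — vault (Pursuer) has vault→pantry.
A3 = A2; e.g. attic (Evader) can still go to lab. Fixed point.
Pursuer's winning region = {office, pantry, vault}.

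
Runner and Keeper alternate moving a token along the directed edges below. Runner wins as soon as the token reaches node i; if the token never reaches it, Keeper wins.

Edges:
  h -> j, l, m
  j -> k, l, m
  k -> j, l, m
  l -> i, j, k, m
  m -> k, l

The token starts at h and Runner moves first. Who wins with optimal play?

Keeper

Track states (vertex, player-to-move).
A0 = {(i,Runner), (i,Keeper)}
A1: add {(l,Runner)}.
A2 = A1; e.g. (h,Runner) stays out. (h,Runner) never enters ⇒ Keeper avoids the target.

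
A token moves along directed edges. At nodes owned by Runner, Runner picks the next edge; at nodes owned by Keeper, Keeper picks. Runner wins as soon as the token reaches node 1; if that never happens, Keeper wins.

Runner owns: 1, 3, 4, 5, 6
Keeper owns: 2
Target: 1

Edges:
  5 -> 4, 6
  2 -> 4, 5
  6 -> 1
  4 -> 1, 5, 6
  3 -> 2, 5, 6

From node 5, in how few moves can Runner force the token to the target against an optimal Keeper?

2

A0 = {1}
A1: add {4, 6} — 4 (Runner) has 4→1; 6 (Runner) has 6→1.
A2: add {3, 5} — 3 (Runner) has 3→6; 5 (Runner) has 5→4.
5 enters the attractor at level 2, so Runner can force the target in 2 moves from there.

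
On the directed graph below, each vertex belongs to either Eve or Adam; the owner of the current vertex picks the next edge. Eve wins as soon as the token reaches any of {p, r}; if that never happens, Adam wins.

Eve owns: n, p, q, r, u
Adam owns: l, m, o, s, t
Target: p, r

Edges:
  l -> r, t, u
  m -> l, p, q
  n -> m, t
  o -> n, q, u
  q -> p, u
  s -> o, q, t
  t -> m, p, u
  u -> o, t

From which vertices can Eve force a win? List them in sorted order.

p, q, r

A0 = {p, r}
A1: add {q} — q (Eve) has q→p.
A2 = A1; e.g. l (Adam) can still go to t. Fixed point.
Eve's winning region = {p, q, r}.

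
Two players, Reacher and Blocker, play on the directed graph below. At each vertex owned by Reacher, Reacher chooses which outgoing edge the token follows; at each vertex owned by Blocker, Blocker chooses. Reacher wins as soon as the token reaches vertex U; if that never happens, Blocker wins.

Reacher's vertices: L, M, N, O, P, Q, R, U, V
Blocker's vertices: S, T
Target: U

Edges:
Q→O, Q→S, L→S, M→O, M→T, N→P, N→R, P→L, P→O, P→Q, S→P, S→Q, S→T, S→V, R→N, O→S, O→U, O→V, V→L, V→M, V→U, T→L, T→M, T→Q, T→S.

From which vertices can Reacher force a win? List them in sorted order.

M, N, O, P, Q, R, U, V

A0 = {U}
A1: add {O, V} — O (Reacher) has O→U; V (Reacher) has V→U.
A2: add {M, P, Q} — M (Reacher) has M→O; P (Reacher) has P→O; Q (Reacher) has Q→O.
A3: add {N} — N (Reacher) has N→P.
A4: add {R} — R (Reacher) has R→N.
A5 = A4; e.g. L (Reacher) has no edge into A4. Fixed point.
Reacher's winning region = {M, N, O, P, Q, R, U, V}.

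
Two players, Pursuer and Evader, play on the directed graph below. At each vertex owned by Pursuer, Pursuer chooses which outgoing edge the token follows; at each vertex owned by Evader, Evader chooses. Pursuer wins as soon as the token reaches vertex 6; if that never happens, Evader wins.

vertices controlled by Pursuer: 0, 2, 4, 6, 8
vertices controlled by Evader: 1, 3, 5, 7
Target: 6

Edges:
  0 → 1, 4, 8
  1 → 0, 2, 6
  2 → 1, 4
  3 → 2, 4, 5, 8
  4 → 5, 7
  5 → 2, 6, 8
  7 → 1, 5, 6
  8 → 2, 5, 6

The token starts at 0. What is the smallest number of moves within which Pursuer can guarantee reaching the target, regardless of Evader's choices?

A0 = {6}
A1: add {8} — 8 (Pursuer) has 8→6.
A2: add {0} — 0 (Pursuer) has 0→8.
A3 = A2; e.g. 1 (Evader) can still go to 2. Fixed point.
0 enters the attractor at level 2, so Pursuer can force the target in 2 moves from there.

2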